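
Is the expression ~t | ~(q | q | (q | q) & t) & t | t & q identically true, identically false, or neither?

identically true

~t | ~(q | q | (q | q) & t) & t | t & q
= ~t | ~(q | q) & t | t & q
= ~t | ~q & t | t & q
= ~t | t
= 1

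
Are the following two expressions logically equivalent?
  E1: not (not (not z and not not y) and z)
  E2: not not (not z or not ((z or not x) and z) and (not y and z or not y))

E1: not (not (not z and not not y) and z)
    = not ((z or not y) and z)   [De Morgan]
    = not z   [absorption]
E2: not not (not z or not ((z or not x) and z) and (not y and z or not y))
    = not not (not z or not z and (not y and z or not y))   [absorption]
    = not not (not z or not z and not y)   [absorption]
    = not not not z   [absorption]
    = not z   [double negation]
Both reduce to not z, so they are equivalent.

Yes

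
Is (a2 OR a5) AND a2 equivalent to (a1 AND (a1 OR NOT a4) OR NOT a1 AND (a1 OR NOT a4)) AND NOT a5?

No

E1: (a2 OR a5) AND a2
    = a2   [absorption]
E2: (a1 AND (a1 OR NOT a4) OR NOT a1 AND (a1 OR NOT a4)) AND NOT a5
    = (a1 OR NOT a4) AND NOT a5   [distribution]
These differ: at a1=0, a2=1, a4=0, a5=1, E1 = 1 but E2 = 0.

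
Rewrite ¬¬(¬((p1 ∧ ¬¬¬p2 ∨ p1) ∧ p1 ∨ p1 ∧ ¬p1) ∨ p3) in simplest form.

¬p1 ∨ p3

¬¬(¬((p1 ∧ ¬¬¬p2 ∨ p1) ∧ p1 ∨ p1 ∧ ¬p1) ∨ p3)
= ¬((p1 ∧ ¬¬¬p2 ∨ p1) ∧ p1 ∨ p1 ∧ ¬p1) ∨ p3   [double negation]
= ¬((p1 ∧ ¬p2 ∨ p1) ∧ p1 ∨ p1 ∧ ¬p1) ∨ p3   [double negation]
= ¬(p1 ∧ p1 ∨ p1 ∧ ¬p1) ∨ p3   [absorption]
= ¬p1 ∨ p3   [distribution]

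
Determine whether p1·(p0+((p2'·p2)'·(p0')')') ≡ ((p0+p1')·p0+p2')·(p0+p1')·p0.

E1: p1·(p0+((p2'·p2)'·(p0')')')
    = p1·(p0+p2'·p2+p0')   (De Morgan)
    = p1·(p0+p0')   (complement / identity)
    = p1   (complement / identity)
E2: ((p0+p1')·p0+p2')·(p0+p1')·p0
    = (p0+p1')·p0   (absorption)
    = p0   (absorption)
These differ: at p0=0, p1=1, p2=1, E1 = 1 but E2 = 0.

No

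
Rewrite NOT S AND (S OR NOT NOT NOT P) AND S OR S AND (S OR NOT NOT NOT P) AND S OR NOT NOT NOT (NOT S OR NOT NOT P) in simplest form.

S

NOT S AND (S OR NOT NOT NOT P) AND S OR S AND (S OR NOT NOT NOT P) AND S OR NOT NOT NOT (NOT S OR NOT NOT P)
= (S OR NOT NOT NOT P) AND S OR NOT NOT NOT (NOT S OR NOT NOT P)
= (S OR NOT NOT NOT P) AND S OR NOT NOT (S AND NOT P)
= (S OR NOT P) AND S OR NOT NOT (S AND NOT P)
= (S OR NOT P) AND S OR S AND NOT P
= S OR S AND NOT P
= S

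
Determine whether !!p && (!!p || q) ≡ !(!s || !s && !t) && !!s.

No

E1: !!p && (!!p || q)
    = !!p   (absorption)
    = p   (double negation)
E2: !(!s || !s && !t) && !!s
    = !!s && !!s   (absorption)
    = !!s   (idempotence)
    = s   (double negation)
These differ: at p=1, q=0, s=0, t=0, E1 = 1 but E2 = 0.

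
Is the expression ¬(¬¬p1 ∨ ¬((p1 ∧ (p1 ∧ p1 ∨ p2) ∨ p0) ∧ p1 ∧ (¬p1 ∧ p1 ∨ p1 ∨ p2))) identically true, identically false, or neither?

identically false

¬(¬¬p1 ∨ ¬((p1 ∧ (p1 ∧ p1 ∨ p2) ∨ p0) ∧ p1 ∧ (¬p1 ∧ p1 ∨ p1 ∨ p2)))
= ¬p1 ∧ (p1 ∧ (p1 ∧ p1 ∨ p2) ∨ p0) ∧ p1 ∧ (¬p1 ∧ p1 ∨ p1 ∨ p2)
= ¬p1 ∧ (p1 ∧ (p1 ∨ p2) ∨ p0) ∧ p1 ∧ (¬p1 ∧ p1 ∨ p1 ∨ p2)
= ¬p1 ∧ (p1 ∧ (p1 ∨ p2) ∨ p0) ∧ p1 ∧ (p1 ∨ p2)
= ¬p1 ∧ p1 ∧ (p1 ∨ p2)
= ¬p1 ∧ p1
= False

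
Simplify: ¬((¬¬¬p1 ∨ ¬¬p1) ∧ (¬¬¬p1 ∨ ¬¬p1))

¬((¬¬¬p1 ∨ ¬¬p1) ∧ (¬¬¬p1 ∨ ¬¬p1))
= ¬(¬¬¬p1 ∨ ¬¬p1)   — idempotence
= ¬(¬p1 ∨ ¬¬p1)   — double negation
= p1 ∧ ¬p1   — De Morgan
= False   — complement

False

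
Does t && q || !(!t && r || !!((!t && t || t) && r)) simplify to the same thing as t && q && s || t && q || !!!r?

Yes

E1: t && q || !(!t && r || !!((!t && t || t) && r))
    = t && q || !(!t && r || !!(t && r))
    = t && q || !(!t && r || t && r)
    = t && q || !r
E2: t && q && s || t && q || !!!r
    = t && q || !!!r
    = t && q || !r
Both reduce to t && q || !r, so they are equivalent.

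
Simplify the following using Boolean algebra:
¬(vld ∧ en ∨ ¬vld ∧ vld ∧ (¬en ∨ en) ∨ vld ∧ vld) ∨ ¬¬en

¬(vld ∧ en ∨ ¬vld ∧ vld ∧ (¬en ∨ en) ∨ vld ∧ vld) ∨ ¬¬en
= ¬(vld ∧ en ∨ ¬vld ∧ vld ∨ vld ∧ vld) ∨ ¬¬en   — complement / identity
= ¬(vld ∧ en ∨ ¬vld ∧ vld ∨ vld ∧ vld) ∨ en   — double negation
= ¬(vld ∧ en ∨ vld) ∨ en   — distribution
= ¬vld ∨ en   — absorption

¬vld ∨ en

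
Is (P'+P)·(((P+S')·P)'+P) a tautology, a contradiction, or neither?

tautology

(P'+P)·(((P+S')·P)'+P)
= (P'+P)·(P'+P)   [absorption]
= P'+P   [idempotence]
= 1   [complement]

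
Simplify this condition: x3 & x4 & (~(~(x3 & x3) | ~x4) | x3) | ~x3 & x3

x3 & x4

x3 & x4 & (~(~(x3 & x3) | ~x4) | x3) | ~x3 & x3
= x3 & x4 & (x3 & x3 & x4 | x3) | ~x3 & x3
= x3 & x4 & (x3 & x3 & x4 | x3)
= x3 & x4 & (x3 & x4 | x3)
= x3 & x4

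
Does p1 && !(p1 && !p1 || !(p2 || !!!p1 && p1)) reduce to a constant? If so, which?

p1 && !(p1 && !p1 || !(p2 || !!!p1 && p1))
= p1 && !!(p2 || !!!p1 && p1)   [complement / identity]
= p1 && (p2 || !!!p1 && p1)   [double negation]
= p1 && (p2 || !p1 && p1)   [double negation]
= p1 && p2   [complement / identity]
This depends on p1, p2, so it is not a constant.

no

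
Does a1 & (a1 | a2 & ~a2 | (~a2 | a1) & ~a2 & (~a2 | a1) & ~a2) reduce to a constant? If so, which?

no

a1 & (a1 | a2 & ~a2 | (~a2 | a1) & ~a2 & (~a2 | a1) & ~a2)
= a1 & (a1 | a2 & ~a2 | (~a2 | a1) & ~a2)   (idempotence)
= a1 & (a1 | (~a2 | a1) & ~a2)   (complement / identity)
= a1 & (a1 | ~a2)   (absorption)
= a1   (absorption)
This depends on a1, so it is not a constant.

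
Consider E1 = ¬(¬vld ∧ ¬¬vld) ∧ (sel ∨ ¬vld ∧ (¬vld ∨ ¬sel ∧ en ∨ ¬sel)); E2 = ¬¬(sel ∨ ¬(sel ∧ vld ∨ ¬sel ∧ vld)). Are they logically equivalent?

E1: ¬(¬vld ∧ ¬¬vld) ∧ (sel ∨ ¬vld ∧ (¬vld ∨ ¬sel ∧ en ∨ ¬sel))
    = ¬(¬vld ∧ ¬¬vld) ∧ (sel ∨ ¬vld ∧ (¬vld ∨ ¬sel))   — absorption
    = (vld ∨ ¬vld) ∧ (sel ∨ ¬vld ∧ (¬vld ∨ ¬sel))   — De Morgan
    = (vld ∨ ¬vld) ∧ (sel ∨ ¬vld)   — absorption
    = sel ∨ ¬vld   — complement / identity
E2: ¬¬(sel ∨ ¬(sel ∧ vld ∨ ¬sel ∧ vld))
    = ¬¬(sel ∨ ¬vld)   — distribution
    = sel ∨ ¬vld   — double negation
Both reduce to sel ∨ ¬vld, so they are equivalent.

Yes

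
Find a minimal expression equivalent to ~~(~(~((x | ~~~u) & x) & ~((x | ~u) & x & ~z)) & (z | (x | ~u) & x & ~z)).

~~(~(~((x | ~~~u) & x) & ~((x | ~u) & x & ~z)) & (z | (x | ~u) & x & ~z))
= ~~(~(~((x | ~u) & x) & ~((x | ~u) & x & ~z)) & (z | (x | ~u) & x & ~z))
= ~~(((x | ~u) & x | (x | ~u) & x & ~z) & (z | (x | ~u) & x & ~z))
= ~~((x | ~u) & x & z | (x | ~u) & x & ~z)
= ~~((x | ~u) & x)
= (x | ~u) & x
= x

x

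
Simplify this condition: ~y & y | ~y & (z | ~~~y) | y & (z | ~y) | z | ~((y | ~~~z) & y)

z | ~y

~y & y | ~y & (z | ~~~y) | y & (z | ~y) | z | ~((y | ~~~z) & y)
= ~y & (z | ~~~y) | y & (z | ~y) | z | ~((y | ~~~z) & y)   (complement / identity)
= ~y & (z | ~y) | y & (z | ~y) | z | ~((y | ~~~z) & y)   (double negation)
= ~y & (z | ~y) | y & (z | ~y) | z | ~((y | ~z) & y)   (double negation)
= z | ~y | z | ~((y | ~z) & y)   (distribution)
= z | ~y | z | ~y   (absorption)
= z | ~y   (idempotence)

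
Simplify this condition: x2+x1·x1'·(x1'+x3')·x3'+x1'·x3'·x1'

x2+x1·x1'·(x1'+x3')·x3'+x1'·x3'·x1'
= x2+x1·x1'·x3'+x1'·x3'·x1'   (absorption)
= x2+x1'·x3'   (distribution)

x2+x1'·x3'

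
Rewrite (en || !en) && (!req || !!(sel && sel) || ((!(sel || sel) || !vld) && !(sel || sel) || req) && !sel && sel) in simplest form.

!req || sel

(en || !en) && (!req || !!(sel && sel) || ((!(sel || sel) || !vld) && !(sel || sel) || req) && !sel && sel)
= (en || !en) && (!req || !!(sel && sel) || (!(sel || sel) || req) && !sel && sel)   (absorption)
= (en || !en) && (!req || !!(sel && sel) || (!sel || req) && !sel && sel)   (idempotence)
= (en || !en) && (!req || !!(sel && sel) || !sel && sel)   (absorption)
= (en || !en) && (!req || sel && sel || !sel && sel)   (double negation)
= !req || sel && sel || !sel && sel   (complement / identity)
= !req || sel   (distribution)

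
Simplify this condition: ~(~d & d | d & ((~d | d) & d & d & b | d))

~(~d & d | d & ((~d | d) & d & d & b | d))
= ~(~d & d | d & (d & d & b | d))   (complement / identity)
= ~(~d & d | d & (d & b | d))   (idempotence)
= ~(~d & d | d & d)   (absorption)
= ~d   (distribution)

~d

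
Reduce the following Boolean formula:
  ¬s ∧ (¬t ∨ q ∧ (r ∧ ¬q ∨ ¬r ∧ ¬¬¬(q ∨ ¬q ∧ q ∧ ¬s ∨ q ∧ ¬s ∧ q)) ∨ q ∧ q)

¬s ∧ (¬t ∨ q)

¬s ∧ (¬t ∨ q ∧ (r ∧ ¬q ∨ ¬r ∧ ¬¬¬(q ∨ ¬q ∧ q ∧ ¬s ∨ q ∧ ¬s ∧ q)) ∨ q ∧ q)
= ¬s ∧ (¬t ∨ q ∧ (r ∧ ¬q ∨ ¬r ∧ ¬¬¬(q ∨ q ∧ ¬s)) ∨ q ∧ q)
= ¬s ∧ (¬t ∨ q ∧ (r ∧ ¬q ∨ ¬r ∧ ¬(q ∨ q ∧ ¬s)) ∨ q ∧ q)
= ¬s ∧ (¬t ∨ q ∧ (r ∧ ¬q ∨ ¬r ∧ ¬q) ∨ q ∧ q)
= ¬s ∧ (¬t ∨ q ∧ ¬q ∨ q ∧ q)
= ¬s ∧ (¬t ∨ q)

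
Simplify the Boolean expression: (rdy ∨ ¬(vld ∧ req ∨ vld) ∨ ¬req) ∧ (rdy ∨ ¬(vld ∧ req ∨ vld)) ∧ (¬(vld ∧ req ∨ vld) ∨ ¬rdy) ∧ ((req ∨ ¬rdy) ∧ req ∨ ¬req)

¬vld

(rdy ∨ ¬(vld ∧ req ∨ vld) ∨ ¬req) ∧ (rdy ∨ ¬(vld ∧ req ∨ vld)) ∧ (¬(vld ∧ req ∨ vld) ∨ ¬rdy) ∧ ((req ∨ ¬rdy) ∧ req ∨ ¬req)
= (rdy ∨ ¬(vld ∧ req ∨ vld) ∨ ¬req) ∧ (rdy ∨ ¬(vld ∧ req ∨ vld)) ∧ (¬(vld ∧ req ∨ vld) ∨ ¬rdy) ∧ (req ∨ ¬req)   (absorption)
= (rdy ∨ ¬(vld ∧ req ∨ vld) ∨ ¬req) ∧ (rdy ∨ ¬(vld ∧ req ∨ vld)) ∧ (¬(vld ∧ req ∨ vld) ∨ ¬rdy)   (complement / identity)
= (rdy ∨ ¬(vld ∧ req ∨ vld)) ∧ (¬(vld ∧ req ∨ vld) ∨ ¬rdy)   (absorption)
= rdy ∧ ¬rdy ∨ ¬(vld ∧ req ∨ vld)   (distribution)
= ¬(vld ∧ req ∨ vld)   (complement / identity)
= ¬vld   (absorption)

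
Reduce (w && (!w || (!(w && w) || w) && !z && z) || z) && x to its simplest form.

z && x

(w && (!w || (!(w && w) || w) && !z && z) || z) && x
= (w && (!w || (!w || w) && !z && z) || z) && x   — idempotence
= (w && (!w || !z && z) || z) && x   — complement / identity
= (w && !w || z) && x   — complement / identity
= z && x   — complement / identity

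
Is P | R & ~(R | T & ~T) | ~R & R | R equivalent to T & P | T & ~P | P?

No

E1: P | R & ~(R | T & ~T) | ~R & R | R
    = P | R & ~R | ~R & R | R   (complement / identity)
    = P | ~R & R | R   (complement / identity)
    = P | R   (complement / identity)
E2: T & P | T & ~P | P
    = T | P   (distribution)
These differ: at P=0, R=1, T=0, E1 = 1 but E2 = 0.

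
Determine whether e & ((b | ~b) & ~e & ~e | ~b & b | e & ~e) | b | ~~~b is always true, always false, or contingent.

e & ((b | ~b) & ~e & ~e | ~b & b | e & ~e) | b | ~~~b
= e & ((b | ~b) & ~e & ~e | e & ~e) | b | ~~~b
= e & (~e & ~e | e & ~e) | b | ~~~b
= e & ~e | b | ~~~b
= b | ~~~b
= b | ~b
= 1

always true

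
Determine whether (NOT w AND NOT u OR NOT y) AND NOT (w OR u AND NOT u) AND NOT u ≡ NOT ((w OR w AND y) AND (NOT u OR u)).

E1: (NOT w AND NOT u OR NOT y) AND NOT (w OR u AND NOT u) AND NOT u
    = (NOT w AND NOT u OR NOT y) AND NOT w AND NOT u
    = NOT w AND NOT u
E2: NOT ((w OR w AND y) AND (NOT u OR u))
    = NOT (w OR w AND y)
    = NOT w
These differ: at u=1, w=0, y=0, E1 = 0 but E2 = 1.

No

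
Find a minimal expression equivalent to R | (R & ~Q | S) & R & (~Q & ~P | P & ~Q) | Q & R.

R | (R & ~Q | S) & R & (~Q & ~P | P & ~Q) | Q & R
= R | (R & ~Q | S) & R & ~Q | Q & R
= R | R & ~Q | Q & R
= R | R
= R

R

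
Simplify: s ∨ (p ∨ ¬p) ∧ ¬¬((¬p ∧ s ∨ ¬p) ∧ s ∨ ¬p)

s ∨ ¬p

s ∨ (p ∨ ¬p) ∧ ¬¬((¬p ∧ s ∨ ¬p) ∧ s ∨ ¬p)
= s ∨ (p ∨ ¬p) ∧ ¬¬(¬p ∧ s ∨ ¬p)
= s ∨ (p ∨ ¬p) ∧ (¬p ∧ s ∨ ¬p)
= s ∨ ¬p ∧ s ∨ ¬p
= s ∨ ¬p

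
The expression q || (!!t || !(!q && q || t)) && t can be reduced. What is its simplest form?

q || (!!t || !(!q && q || t)) && t
= q || (t || !(!q && q || t)) && t   (double negation)
= q || (t || !t) && t   (complement / identity)
= q || t   (complement / identity)

q || t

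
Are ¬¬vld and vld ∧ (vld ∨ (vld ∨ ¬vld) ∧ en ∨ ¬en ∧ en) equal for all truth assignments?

E1: ¬¬vld
    = vld   — double negation
E2: vld ∧ (vld ∨ (vld ∨ ¬vld) ∧ en ∨ ¬en ∧ en)
    = vld ∧ (vld ∨ (vld ∨ ¬vld) ∧ en)   — complement / identity
    = vld ∧ (vld ∨ en)   — complement / identity
    = vld   — absorption
Both reduce to vld, so they are equivalent.

Yes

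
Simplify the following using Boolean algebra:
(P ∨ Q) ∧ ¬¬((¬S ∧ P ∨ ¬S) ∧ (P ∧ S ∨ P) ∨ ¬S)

(P ∨ Q) ∧ ¬¬((¬S ∧ P ∨ ¬S) ∧ (P ∧ S ∨ P) ∨ ¬S)
= (P ∨ Q) ∧ ¬¬(¬S ∧ (P ∧ S ∨ P) ∨ ¬S)   [absorption]
= (P ∨ Q) ∧ ¬¬(¬S ∧ P ∨ ¬S)   [absorption]
= (P ∨ Q) ∧ ¬¬¬S   [absorption]
= (P ∨ Q) ∧ ¬S   [double negation]

(P ∨ Q) ∧ ¬S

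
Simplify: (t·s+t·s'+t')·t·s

(t·s+t·s'+t')·t·s
= (t+t')·t·s   [distribution]
= t·s   [complement / identity]

t·s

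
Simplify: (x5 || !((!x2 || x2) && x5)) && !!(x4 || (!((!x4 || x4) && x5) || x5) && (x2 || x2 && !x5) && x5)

x4 || x2 && x5

(x5 || !((!x2 || x2) && x5)) && !!(x4 || (!((!x4 || x4) && x5) || x5) && (x2 || x2 && !x5) && x5)
= (x5 || !((!x2 || x2) && x5)) && !!(x4 || (!x5 || x5) && (x2 || x2 && !x5) && x5)   — complement / identity
= (x5 || !((!x2 || x2) && x5)) && !!(x4 || (x2 || x2 && !x5) && x5)   — complement / identity
= (x5 || !((!x2 || x2) && x5)) && (x4 || (x2 || x2 && !x5) && x5)   — double negation
= (x5 || !x5) && (x4 || (x2 || x2 && !x5) && x5)   — complement / identity
= x4 || (x2 || x2 && !x5) && x5   — complement / identity
= x4 || x2 && x5   — absorption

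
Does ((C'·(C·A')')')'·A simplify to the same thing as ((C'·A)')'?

Yes

E1: ((C'·(C·A')')')'·A
    = (C+C·A')'·A   — De Morgan
    = C'·A   — absorption
E2: ((C'·A)')'
    = C'·A   — double negation
Both reduce to C'·A, so they are equivalent.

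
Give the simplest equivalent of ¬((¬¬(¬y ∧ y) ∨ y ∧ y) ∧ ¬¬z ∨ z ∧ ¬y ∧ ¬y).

¬((¬¬(¬y ∧ y) ∨ y ∧ y) ∧ ¬¬z ∨ z ∧ ¬y ∧ ¬y)
= ¬((¬¬(¬y ∧ y) ∨ y ∧ y) ∧ z ∨ z ∧ ¬y ∧ ¬y)   (double negation)
= ¬((¬¬(¬y ∧ y) ∨ y ∧ y) ∧ z ∨ z ∧ ¬y)   (idempotence)
= ¬((¬y ∧ y ∨ y ∧ y) ∧ z ∨ z ∧ ¬y)   (double negation)
= ¬(y ∧ z ∨ z ∧ ¬y)   (distribution)
= ¬z   (distribution)

¬z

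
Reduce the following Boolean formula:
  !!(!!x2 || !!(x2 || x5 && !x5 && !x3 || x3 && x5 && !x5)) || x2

!!(!!x2 || !!(x2 || x5 && !x5 && !x3 || x3 && x5 && !x5)) || x2
= !!(!!x2 || !!(x2 || x5 && !x5)) || x2
= !!(!!x2 || !!x2) || x2
= !(!x2 && !x2) || x2
= !!x2 || x2
= x2 || x2
= x2

x2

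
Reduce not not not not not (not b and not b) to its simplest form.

b

not not not not not (not b and not b)
= not not not (not b and not b)   — double negation
= not not (b or b)   — De Morgan
= b or b   — double negation
= b   — idempotence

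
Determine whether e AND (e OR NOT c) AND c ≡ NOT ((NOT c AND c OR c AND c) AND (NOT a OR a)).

E1: e AND (e OR NOT c) AND c
    = e AND c   — absorption
E2: NOT ((NOT c AND c OR c AND c) AND (NOT a OR a))
    = NOT (c AND c AND (NOT a OR a))   — complement / identity
    = NOT (c AND c)   — complement / identity
    = NOT c   — idempotence
These differ: at a=0, c=0, e=1, E1 = 0 but E2 = 1.

No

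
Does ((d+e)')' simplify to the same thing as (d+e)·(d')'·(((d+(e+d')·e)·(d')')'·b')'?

E1: ((d+e)')'
    = d+e   — double negation
E2: (d+e)·(d')'·(((d+(e+d')·e)·(d')')'·b')'
    = (d+e)·(d')'·(((d+e)·(d')')'·b')'   — absorption
    = (d+e)·(d')'·((d+e)·(d')'+b)   — De Morgan
    = (d+e)·(d')'   — absorption
    = (d+e)·d   — double negation
    = d   — absorption
These differ: at b=0, d=0, e=1, E1 = 1 but E2 = 0.

No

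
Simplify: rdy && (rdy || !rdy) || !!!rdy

rdy && (rdy || !rdy) || !!!rdy
= rdy || !!!rdy   [complement / identity]
= rdy || !rdy   [double negation]
= true   [complement]

true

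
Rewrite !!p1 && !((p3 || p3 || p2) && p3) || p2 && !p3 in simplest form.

(p1 || p2) && !p3

!!p1 && !((p3 || p3 || p2) && p3) || p2 && !p3
= p1 && !((p3 || p3 || p2) && p3) || p2 && !p3   (double negation)
= p1 && !((p3 || p2) && p3) || p2 && !p3   (idempotence)
= p1 && !p3 || p2 && !p3   (absorption)
= (p1 || p2) && !p3   (distribution)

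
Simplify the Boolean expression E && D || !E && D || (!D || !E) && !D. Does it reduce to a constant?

E && D || !E && D || (!D || !E) && !D
= E && D || !E && D || !D
= D || !D
= true

true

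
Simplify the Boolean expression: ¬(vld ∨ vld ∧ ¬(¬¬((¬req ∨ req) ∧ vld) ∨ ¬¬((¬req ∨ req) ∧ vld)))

¬(vld ∨ vld ∧ ¬(¬¬((¬req ∨ req) ∧ vld) ∨ ¬¬((¬req ∨ req) ∧ vld)))
= ¬(vld ∨ vld ∧ ¬¬¬((¬req ∨ req) ∧ vld))   (idempotence)
= ¬(vld ∨ vld ∧ ¬((¬req ∨ req) ∧ vld))   (double negation)
= ¬(vld ∨ vld ∧ ¬vld)   (complement / identity)
= ¬vld   (complement / identity)

¬vld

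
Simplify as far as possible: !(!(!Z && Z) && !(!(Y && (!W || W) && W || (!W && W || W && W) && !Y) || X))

!W || X

!(!(!Z && Z) && !(!(Y && (!W || W) && W || (!W && W || W && W) && !Y) || X))
= !(!(!Z && Z) && !(!(Y && (!W || W) && W || (!W || W) && W && !Y) || X))   (distribution)
= !(!(!Z && Z) && !(!((!W || W) && W) || X))   (distribution)
= !(!(!Z && Z) && !(!W || X))   (complement / identity)
= !Z && Z || !W || X   (De Morgan)
= !W || X   (complement / identity)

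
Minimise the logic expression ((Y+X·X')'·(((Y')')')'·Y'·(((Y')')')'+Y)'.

((Y+X·X')'·(((Y')')')'·Y'·(((Y')')')'+Y)'
= (Y'·(((Y')')')'·Y'·(((Y')')')'+Y)'   — complement / identity
= (Y'·(((Y')')')'+Y)'   — idempotence
= (Y'·(Y')'+Y)'   — double negation
= (Y'·Y+Y)'   — double negation
= Y'   — complement / identity

Y'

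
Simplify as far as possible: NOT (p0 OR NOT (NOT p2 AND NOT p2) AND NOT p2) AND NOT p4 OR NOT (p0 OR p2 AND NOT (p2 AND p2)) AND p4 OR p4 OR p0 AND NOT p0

NOT p0 OR p4

NOT (p0 OR NOT (NOT p2 AND NOT p2) AND NOT p2) AND NOT p4 OR NOT (p0 OR p2 AND NOT (p2 AND p2)) AND p4 OR p4 OR p0 AND NOT p0
= NOT (p0 OR (p2 OR p2) AND NOT p2) AND NOT p4 OR NOT (p0 OR p2 AND NOT (p2 AND p2)) AND p4 OR p4 OR p0 AND NOT p0
= NOT (p0 OR (p2 OR p2) AND NOT p2) AND NOT p4 OR NOT (p0 OR p2 AND NOT (p2 AND p2)) AND p4 OR p4
= NOT (p0 OR (p2 OR p2) AND NOT p2) AND NOT p4 OR NOT (p0 OR p2 AND NOT p2) AND p4 OR p4
= NOT (p0 OR p2 AND NOT p2) AND NOT p4 OR NOT (p0 OR p2 AND NOT p2) AND p4 OR p4
= NOT (p0 OR p2 AND NOT p2) OR p4
= NOT p0 OR p4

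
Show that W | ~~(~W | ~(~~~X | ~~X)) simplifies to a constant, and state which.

1

W | ~~(~W | ~(~~~X | ~~X))
= W | ~~(~W | ~(~X | ~~X))
= W | ~W | ~(~X | ~~X)
= W | ~W | X & ~X
= W | ~W
= 1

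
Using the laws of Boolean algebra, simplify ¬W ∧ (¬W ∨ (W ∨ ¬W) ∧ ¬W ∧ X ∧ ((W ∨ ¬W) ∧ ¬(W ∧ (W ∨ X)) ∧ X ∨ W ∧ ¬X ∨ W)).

¬W ∧ (¬W ∨ (W ∨ ¬W) ∧ ¬W ∧ X ∧ ((W ∨ ¬W) ∧ ¬(W ∧ (W ∨ X)) ∧ X ∨ W ∧ ¬X ∨ W))
= ¬W ∧ (¬W ∨ (W ∨ ¬W) ∧ ¬W ∧ X ∧ ((W ∨ ¬W) ∧ ¬W ∧ X ∨ W ∧ ¬X ∨ W))
= ¬W ∧ (¬W ∨ (W ∨ ¬W) ∧ ¬W ∧ X ∧ ((W ∨ ¬W) ∧ ¬W ∧ X ∨ W))
= ¬W ∧ (¬W ∨ (W ∨ ¬W) ∧ ¬W ∧ X)
= ¬W ∧ (¬W ∨ ¬W ∧ X)
= ¬W ∧ ¬W
= ¬W

¬W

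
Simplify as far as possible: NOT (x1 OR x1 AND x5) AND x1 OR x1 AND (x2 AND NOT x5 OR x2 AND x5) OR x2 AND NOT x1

NOT (x1 OR x1 AND x5) AND x1 OR x1 AND (x2 AND NOT x5 OR x2 AND x5) OR x2 AND NOT x1
= NOT (x1 OR x1 AND x5) AND x1 OR x1 AND x2 OR x2 AND NOT x1   — distribution
= NOT x1 AND x1 OR x1 AND x2 OR x2 AND NOT x1   — absorption
= NOT x1 AND x1 OR x2   — distribution
= x2   — complement / identity

x2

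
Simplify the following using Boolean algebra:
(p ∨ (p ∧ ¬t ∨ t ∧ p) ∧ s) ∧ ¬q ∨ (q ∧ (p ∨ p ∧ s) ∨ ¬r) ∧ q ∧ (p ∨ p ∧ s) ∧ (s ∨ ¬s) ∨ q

(p ∨ (p ∧ ¬t ∨ t ∧ p) ∧ s) ∧ ¬q ∨ (q ∧ (p ∨ p ∧ s) ∨ ¬r) ∧ q ∧ (p ∨ p ∧ s) ∧ (s ∨ ¬s) ∨ q
= (p ∨ (p ∧ ¬t ∨ t ∧ p) ∧ s) ∧ ¬q ∨ (q ∧ (p ∨ p ∧ s) ∨ ¬r) ∧ q ∧ (p ∨ p ∧ s) ∨ q   [complement / identity]
= (p ∨ (p ∧ ¬t ∨ t ∧ p) ∧ s) ∧ ¬q ∨ q ∧ (p ∨ p ∧ s) ∨ q   [absorption]
= (p ∨ p ∧ s) ∧ ¬q ∨ q ∧ (p ∨ p ∧ s) ∨ q   [distribution]
= p ∨ p ∧ s ∨ q   [distribution]
= p ∨ q   [absorption]

p ∨ q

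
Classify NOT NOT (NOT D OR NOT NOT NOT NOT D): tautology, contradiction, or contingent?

NOT NOT (NOT D OR NOT NOT NOT NOT D)
= NOT D OR NOT NOT NOT NOT D   (double negation)
= NOT D OR NOT NOT D   (double negation)
= NOT D OR D   (double negation)
= TRUE   (complement)

tautology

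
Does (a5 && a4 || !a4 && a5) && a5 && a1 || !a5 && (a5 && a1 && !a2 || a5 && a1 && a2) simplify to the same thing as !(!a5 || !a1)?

Yes

E1: (a5 && a4 || !a4 && a5) && a5 && a1 || !a5 && (a5 && a1 && !a2 || a5 && a1 && a2)
    = (a5 && a4 || !a4 && a5) && a5 && a1 || !a5 && a5 && a1   [distribution]
    = a5 && a5 && a1 || !a5 && a5 && a1   [distribution]
    = a5 && a1   [distribution]
E2: !(!a5 || !a1)
    = a5 && a1   [De Morgan]
Both reduce to a5 && a1, so they are equivalent.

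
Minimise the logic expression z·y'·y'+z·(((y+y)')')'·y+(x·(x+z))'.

z·y'·y'+z·(((y+y)')')'·y+(x·(x+z))'
= z·y'·y'+z·(y+y)'·y+(x·(x+z))'
= z·y'·y'+z·y'·y+(x·(x+z))'
= z·y'·y'+z·y'·y+x'
= z·y'+x'

z·y'+x'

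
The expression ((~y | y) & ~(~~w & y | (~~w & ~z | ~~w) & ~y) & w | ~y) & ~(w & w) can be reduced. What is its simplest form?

((~y | y) & ~(~~w & y | (~~w & ~z | ~~w) & ~y) & w | ~y) & ~(w & w)
= ((~y | y) & ~(~~w & y | ~~w & ~y) & w | ~y) & ~(w & w)   — absorption
= (~(~~w & y | ~~w & ~y) & w | ~y) & ~(w & w)   — complement / identity
= (~~~w & w | ~y) & ~(w & w)   — distribution
= (~w & w | ~y) & ~(w & w)   — double negation
= ~y & ~(w & w)   — complement / identity
= ~y & ~w   — idempotence

~y & ~w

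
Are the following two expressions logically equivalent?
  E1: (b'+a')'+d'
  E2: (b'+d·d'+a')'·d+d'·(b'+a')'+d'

Yes

E1: (b'+a')'+d'
    = b·a+d'   [De Morgan]
E2: (b'+d·d'+a')'·d+d'·(b'+a')'+d'
    = (b'+a')'·d+d'·(b'+a')'+d'   [complement / identity]
    = (b'+a')'+d'   [distribution]
    = b·a+d'   [De Morgan]
Both reduce to b·a+d', so they are equivalent.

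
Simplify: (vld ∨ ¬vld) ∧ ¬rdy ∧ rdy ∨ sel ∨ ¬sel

True

(vld ∨ ¬vld) ∧ ¬rdy ∧ rdy ∨ sel ∨ ¬sel
= ¬rdy ∧ rdy ∨ sel ∨ ¬sel
= sel ∨ ¬sel
= True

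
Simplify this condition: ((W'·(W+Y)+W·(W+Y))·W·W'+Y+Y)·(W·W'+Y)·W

Y·W

((W'·(W+Y)+W·(W+Y))·W·W'+Y+Y)·(W·W'+Y)·W
= ((W+Y)·W·W'+Y+Y)·(W·W'+Y)·W
= (W·W'+Y+Y)·(W·W'+Y)·W
= (W·W'+Y)·W
= Y·W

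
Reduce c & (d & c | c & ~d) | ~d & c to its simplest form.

c

c & (d & c | c & ~d) | ~d & c
= (d & c | c & ~d | ~d) & c   (distribution)
= (c | ~d) & c   (distribution)
= c   (absorption)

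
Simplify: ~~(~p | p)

~~(~p | p)
= ~p | p   — double negation
= 1   — complement

1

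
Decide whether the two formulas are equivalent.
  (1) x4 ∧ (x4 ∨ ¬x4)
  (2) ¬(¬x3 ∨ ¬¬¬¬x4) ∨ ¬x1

No

E1: x4 ∧ (x4 ∨ ¬x4)
    = x4   [complement / identity]
E2: ¬(¬x3 ∨ ¬¬¬¬x4) ∨ ¬x1
    = ¬(¬x3 ∨ ¬¬x4) ∨ ¬x1   [double negation]
    = x3 ∧ ¬x4 ∨ ¬x1   [De Morgan]
These differ: at x1=0, x3=1, x4=0, E1 = 0 but E2 = 1.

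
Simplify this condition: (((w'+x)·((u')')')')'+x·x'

(((w'+x)·((u')')')')'+x·x'
= (((w'+x)·((u')')')')'   [complement / identity]
= (w'+x)·((u')')'   [double negation]
= (w'+x)·u'   [double negation]

(w'+x)·u'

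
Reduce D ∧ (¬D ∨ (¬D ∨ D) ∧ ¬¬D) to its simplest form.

D ∧ (¬D ∨ (¬D ∨ D) ∧ ¬¬D)
= D ∧ (¬D ∨ ¬¬D)   — complement / identity
= D ∧ (¬D ∨ D)   — double negation
= D   — complement / identity

D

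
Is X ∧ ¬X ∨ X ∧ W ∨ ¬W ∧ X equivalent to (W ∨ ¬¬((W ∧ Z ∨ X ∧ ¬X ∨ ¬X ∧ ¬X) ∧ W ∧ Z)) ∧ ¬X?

E1: X ∧ ¬X ∨ X ∧ W ∨ ¬W ∧ X
    = X ∧ W ∨ ¬W ∧ X   — complement / identity
    = X   — distribution
E2: (W ∨ ¬¬((W ∧ Z ∨ X ∧ ¬X ∨ ¬X ∧ ¬X) ∧ W ∧ Z)) ∧ ¬X
    = (W ∨ ¬¬((W ∧ Z ∨ ¬X) ∧ W ∧ Z)) ∧ ¬X   — distribution
    = (W ∨ (W ∧ Z ∨ ¬X) ∧ W ∧ Z) ∧ ¬X   — double negation
    = (W ∨ W ∧ Z) ∧ ¬X   — absorption
    = W ∧ ¬X   — absorption
These differ: at W=1, X=1, Z=1, E1 = 1 but E2 = 0.

No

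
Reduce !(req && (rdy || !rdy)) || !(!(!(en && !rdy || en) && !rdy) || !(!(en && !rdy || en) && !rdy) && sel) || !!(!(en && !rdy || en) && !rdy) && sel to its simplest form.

!(req && (rdy || !rdy)) || !(!(!(en && !rdy || en) && !rdy) || !(!(en && !rdy || en) && !rdy) && sel) || !!(!(en && !rdy || en) && !rdy) && sel
= !(req && (rdy || !rdy)) || !!(!(en && !rdy || en) && !rdy) || !!(!(en && !rdy || en) && !rdy) && sel   — absorption
= !(req && (rdy || !rdy)) || !!(!(en && !rdy || en) && !rdy)   — absorption
= !(req && (rdy || !rdy)) || !(en && !rdy || en) && !rdy   — double negation
= !req || !(en && !rdy || en) && !rdy   — complement / identity
= !req || !en && !rdy   — absorption

!req || !en && !rdy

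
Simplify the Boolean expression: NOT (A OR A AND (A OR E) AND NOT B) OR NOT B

NOT A OR NOT B

NOT (A OR A AND (A OR E) AND NOT B) OR NOT B
= NOT (A OR A AND NOT B) OR NOT B   [absorption]
= NOT A OR NOT B   [absorption]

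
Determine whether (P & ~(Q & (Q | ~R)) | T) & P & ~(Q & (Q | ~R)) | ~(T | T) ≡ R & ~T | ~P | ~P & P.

No

E1: (P & ~(Q & (Q | ~R)) | T) & P & ~(Q & (Q | ~R)) | ~(T | T)
    = P & ~(Q & (Q | ~R)) | ~(T | T)
    = P & ~(Q & (Q | ~R)) | ~T
    = P & ~Q | ~T
E2: R & ~T | ~P | ~P & P
    = R & ~T | ~P
These differ: at P=0, Q=0, R=1, T=1, E1 = 0 but E2 = 1.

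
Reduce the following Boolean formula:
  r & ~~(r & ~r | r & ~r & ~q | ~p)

r & ~p

r & ~~(r & ~r | r & ~r & ~q | ~p)
= r & (r & ~r | r & ~r & ~q | ~p)   — double negation
= r & (r & ~r | ~p)   — absorption
= r & ~p   — complement / identity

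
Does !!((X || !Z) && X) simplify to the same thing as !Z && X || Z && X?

E1: !!((X || !Z) && X)
    = !!X   (absorption)
    = X   (double negation)
E2: !Z && X || Z && X
    = X   (distribution)
Both reduce to X, so they are equivalent.

Yes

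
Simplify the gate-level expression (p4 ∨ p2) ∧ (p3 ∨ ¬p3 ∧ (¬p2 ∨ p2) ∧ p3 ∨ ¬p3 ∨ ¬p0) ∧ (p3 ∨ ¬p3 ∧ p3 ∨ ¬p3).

(p4 ∨ p2) ∧ (p3 ∨ ¬p3 ∧ (¬p2 ∨ p2) ∧ p3 ∨ ¬p3 ∨ ¬p0) ∧ (p3 ∨ ¬p3 ∧ p3 ∨ ¬p3)
= (p4 ∨ p2) ∧ (p3 ∨ ¬p3 ∧ p3 ∨ ¬p3 ∨ ¬p0) ∧ (p3 ∨ ¬p3 ∧ p3 ∨ ¬p3)
= (p4 ∨ p2) ∧ (p3 ∨ ¬p3 ∧ p3 ∨ ¬p3)
= (p4 ∨ p2) ∧ (p3 ∨ ¬p3)
= p4 ∨ p2

p4 ∨ p2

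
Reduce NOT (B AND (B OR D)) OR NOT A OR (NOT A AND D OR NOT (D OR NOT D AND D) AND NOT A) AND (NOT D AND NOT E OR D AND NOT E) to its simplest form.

NOT (B AND (B OR D)) OR NOT A OR (NOT A AND D OR NOT (D OR NOT D AND D) AND NOT A) AND (NOT D AND NOT E OR D AND NOT E)
= NOT (B AND (B OR D)) OR NOT A OR (NOT A AND D OR NOT D AND NOT A) AND (NOT D AND NOT E OR D AND NOT E)   — complement / identity
= NOT (B AND (B OR D)) OR NOT A OR (NOT A AND D OR NOT D AND NOT A) AND NOT E   — distribution
= NOT (B AND (B OR D)) OR NOT A OR NOT A AND NOT E   — distribution
= NOT B OR NOT A OR NOT A AND NOT E   — absorption
= NOT B OR NOT A   — absorption

NOT B OR NOT A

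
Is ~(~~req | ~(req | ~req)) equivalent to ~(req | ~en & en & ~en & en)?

E1: ~(~~req | ~(req | ~req))
    = ~req & (req | ~req)   (De Morgan)
    = ~req   (complement / identity)
E2: ~(req | ~en & en & ~en & en)
    = ~(req | ~en & en)   (idempotence)
    = ~req   (complement / identity)
Both reduce to ~req, so they are equivalent.

Yes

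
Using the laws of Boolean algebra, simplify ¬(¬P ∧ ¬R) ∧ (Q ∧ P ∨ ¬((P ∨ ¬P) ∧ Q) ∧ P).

P

¬(¬P ∧ ¬R) ∧ (Q ∧ P ∨ ¬((P ∨ ¬P) ∧ Q) ∧ P)
= (P ∨ R) ∧ (Q ∧ P ∨ ¬((P ∨ ¬P) ∧ Q) ∧ P)   [De Morgan]
= (P ∨ R) ∧ (Q ∧ P ∨ ¬Q ∧ P)   [complement / identity]
= (P ∨ R) ∧ P   [distribution]
= P   [absorption]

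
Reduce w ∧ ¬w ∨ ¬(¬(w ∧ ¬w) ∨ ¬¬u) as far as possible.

w ∧ ¬w ∨ ¬(¬(w ∧ ¬w) ∨ ¬¬u)
= w ∧ ¬w ∨ w ∧ ¬w ∧ ¬u   — De Morgan
= w ∧ ¬w   — absorption
= False   — complement

False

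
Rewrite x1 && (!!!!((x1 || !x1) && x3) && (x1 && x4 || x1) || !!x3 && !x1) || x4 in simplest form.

x1 && x3 || x4

x1 && (!!!!((x1 || !x1) && x3) && (x1 && x4 || x1) || !!x3 && !x1) || x4
= x1 && (!!((x1 || !x1) && x3) && (x1 && x4 || x1) || !!x3 && !x1) || x4
= x1 && (!!((x1 || !x1) && x3) && x1 || !!x3 && !x1) || x4
= x1 && (!!x3 && x1 || !!x3 && !x1) || x4
= x1 && (!!x3 && x1 || x3 && !x1) || x4
= x1 && (x3 && x1 || x3 && !x1) || x4
= x1 && x3 || x4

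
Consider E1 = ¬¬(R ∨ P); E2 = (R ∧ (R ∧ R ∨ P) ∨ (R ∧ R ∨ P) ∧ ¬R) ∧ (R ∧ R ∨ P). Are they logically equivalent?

E1: ¬¬(R ∨ P)
    = R ∨ P
E2: (R ∧ (R ∧ R ∨ P) ∨ (R ∧ R ∨ P) ∧ ¬R) ∧ (R ∧ R ∨ P)
    = (R ∧ R ∨ P) ∧ (R ∧ R ∨ P)
    = R ∧ R ∨ P
    = R ∨ P
Both reduce to R ∨ P, so they are equivalent.

Yes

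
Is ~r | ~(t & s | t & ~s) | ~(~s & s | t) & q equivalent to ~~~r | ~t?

E1: ~r | ~(t & s | t & ~s) | ~(~s & s | t) & q
    = ~r | ~(t & s | t & ~s) | ~t & q   — complement / identity
    = ~r | ~t | ~t & q   — distribution
    = ~r | ~t   — absorption
E2: ~~~r | ~t
    = ~r | ~t   — double negation
Both reduce to ~r | ~t, so they are equivalent.

Yes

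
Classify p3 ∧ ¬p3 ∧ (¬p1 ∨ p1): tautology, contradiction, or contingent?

p3 ∧ ¬p3 ∧ (¬p1 ∨ p1)
= p3 ∧ ¬p3   [complement / identity]
= False   [complement]

contradiction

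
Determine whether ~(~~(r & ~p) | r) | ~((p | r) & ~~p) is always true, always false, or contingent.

contingent

~(~~(r & ~p) | r) | ~((p | r) & ~~p)
= ~(r & ~p | r) | ~((p | r) & ~~p)   — double negation
= ~(r & ~p | r) | ~((p | r) & p)   — double negation
= ~(r & ~p | r) | ~p   — absorption
= ~r | ~p   — absorption
This depends on p, r, so it is not a constant.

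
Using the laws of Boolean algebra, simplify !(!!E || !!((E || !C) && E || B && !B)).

!E

!(!!E || !!((E || !C) && E || B && !B))
= !E && !((E || !C) && E || B && !B)   (De Morgan)
= !E && !(E || B && !B)   (absorption)
= !E && !E   (complement / identity)
= !E   (idempotence)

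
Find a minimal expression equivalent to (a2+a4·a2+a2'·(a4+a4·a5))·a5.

(a2+a4)·a5

(a2+a4·a2+a2'·(a4+a4·a5))·a5
= (a2+a4·a2+a2'·a4)·a5   — absorption
= (a2+a4)·a5   — distribution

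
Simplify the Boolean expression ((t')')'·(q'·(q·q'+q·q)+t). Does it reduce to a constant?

((t')')'·(q'·(q·q'+q·q)+t)
= ((t')')'·(q'·q+t)   — distribution
= t'·(q'·q+t)   — double negation
= t'·t   — complement / identity
= 0   — complement

0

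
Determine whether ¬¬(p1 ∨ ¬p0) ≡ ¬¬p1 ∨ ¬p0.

Yes

E1: ¬¬(p1 ∨ ¬p0)
    = p1 ∨ ¬p0   — double negation
E2: ¬¬p1 ∨ ¬p0
    = p1 ∨ ¬p0   — double negation
Both reduce to p1 ∨ ¬p0, so they are equivalent.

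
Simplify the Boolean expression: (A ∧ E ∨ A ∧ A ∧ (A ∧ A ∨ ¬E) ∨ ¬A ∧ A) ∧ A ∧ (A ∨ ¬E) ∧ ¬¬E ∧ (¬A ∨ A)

A ∧ E

(A ∧ E ∨ A ∧ A ∧ (A ∧ A ∨ ¬E) ∨ ¬A ∧ A) ∧ A ∧ (A ∨ ¬E) ∧ ¬¬E ∧ (¬A ∨ A)
= (A ∧ E ∨ A ∧ A ∧ (A ∧ A ∨ ¬E) ∨ ¬A ∧ A) ∧ A ∧ ¬¬E ∧ (¬A ∨ A)   (absorption)
= (A ∧ E ∨ A ∧ A ∧ (A ∧ A ∨ ¬E) ∨ ¬A ∧ A) ∧ A ∧ ¬¬E   (complement / identity)
= (A ∧ E ∨ A ∧ A ∨ ¬A ∧ A) ∧ A ∧ ¬¬E   (absorption)
= (A ∧ E ∨ A) ∧ A ∧ ¬¬E   (distribution)
= (A ∧ E ∨ A) ∧ A ∧ E   (double negation)
= A ∧ E   (absorption)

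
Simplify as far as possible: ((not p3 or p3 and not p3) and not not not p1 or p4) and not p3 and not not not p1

((not p3 or p3 and not p3) and not not not p1 or p4) and not p3 and not not not p1
= (not p3 and not not not p1 or p4) and not p3 and not not not p1   [complement / identity]
= not p3 and not not not p1   [absorption]
= not p3 and not p1   [double negation]

not p3 and not p1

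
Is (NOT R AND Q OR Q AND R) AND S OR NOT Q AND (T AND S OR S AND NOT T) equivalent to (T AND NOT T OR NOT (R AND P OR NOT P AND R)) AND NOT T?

No

E1: (NOT R AND Q OR Q AND R) AND S OR NOT Q AND (T AND S OR S AND NOT T)
    = Q AND S OR NOT Q AND (T AND S OR S AND NOT T)   [distribution]
    = Q AND S OR NOT Q AND S   [distribution]
    = S   [distribution]
E2: (T AND NOT T OR NOT (R AND P OR NOT P AND R)) AND NOT T
    = (T AND NOT T OR NOT R) AND NOT T   [distribution]
    = NOT R AND NOT T   [complement / identity]
These differ: at P=0, Q=1, R=0, S=1, T=1, E1 = 1 but E2 = 0.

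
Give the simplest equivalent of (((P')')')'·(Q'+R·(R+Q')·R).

P·(Q'+R)

(((P')')')'·(Q'+R·(R+Q')·R)
= (((P')')')'·(Q'+R·R)   [absorption]
= (P')'·(Q'+R·R)   [double negation]
= (P')'·(Q'+R)   [idempotence]
= P·(Q'+R)   [double negation]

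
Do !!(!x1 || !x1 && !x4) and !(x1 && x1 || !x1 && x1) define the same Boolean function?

Yes

E1: !!(!x1 || !x1 && !x4)
    = !!!x1   [absorption]
    = !x1   [double negation]
E2: !(x1 && x1 || !x1 && x1)
    = !x1   [distribution]
Both reduce to !x1, so they are equivalent.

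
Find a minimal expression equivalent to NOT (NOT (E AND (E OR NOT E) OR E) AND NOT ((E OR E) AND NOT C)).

E

NOT (NOT (E AND (E OR NOT E) OR E) AND NOT ((E OR E) AND NOT C))
= NOT (NOT (E OR E) AND NOT ((E OR E) AND NOT C))
= E OR E OR (E OR E) AND NOT C
= E OR E
= E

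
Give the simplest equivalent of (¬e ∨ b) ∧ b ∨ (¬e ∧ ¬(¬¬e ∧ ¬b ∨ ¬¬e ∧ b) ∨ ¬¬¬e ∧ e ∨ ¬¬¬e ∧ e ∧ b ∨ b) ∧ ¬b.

¬e ∨ b

(¬e ∨ b) ∧ b ∨ (¬e ∧ ¬(¬¬e ∧ ¬b ∨ ¬¬e ∧ b) ∨ ¬¬¬e ∧ e ∨ ¬¬¬e ∧ e ∧ b ∨ b) ∧ ¬b
= (¬e ∨ b) ∧ b ∨ (¬e ∧ ¬(¬¬e ∧ ¬b ∨ ¬¬e ∧ b) ∨ ¬¬¬e ∧ e ∨ b) ∧ ¬b   (absorption)
= (¬e ∨ b) ∧ b ∨ (¬e ∧ ¬¬¬e ∨ ¬¬¬e ∧ e ∨ b) ∧ ¬b   (distribution)
= (¬e ∨ b) ∧ b ∨ (¬¬¬e ∨ b) ∧ ¬b   (distribution)
= (¬e ∨ b) ∧ b ∨ (¬e ∨ b) ∧ ¬b   (double negation)
= ¬e ∨ b   (distribution)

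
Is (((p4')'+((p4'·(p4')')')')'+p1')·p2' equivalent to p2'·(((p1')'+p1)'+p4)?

E1: (((p4')'+((p4'·(p4')')')')'+p1')·p2'
    = (p4'·(p4'·(p4')')'+p1')·p2'   [De Morgan]
    = (p4'·(p4+p4')+p1')·p2'   [De Morgan]
    = (p4'+p1')·p2'   [complement / identity]
E2: p2'·(((p1')'+p1)'+p4)
    = p2'·((p1+p1)'+p4)   [double negation]
    = p2'·(p1'+p4)   [idempotence]
These differ: at p1=1, p2=0, p4=0, E1 = 1 but E2 = 0.

No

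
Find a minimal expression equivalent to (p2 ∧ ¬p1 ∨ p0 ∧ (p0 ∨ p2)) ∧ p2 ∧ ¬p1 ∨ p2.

(p2 ∧ ¬p1 ∨ p0 ∧ (p0 ∨ p2)) ∧ p2 ∧ ¬p1 ∨ p2
= (p2 ∧ ¬p1 ∨ p0) ∧ p2 ∧ ¬p1 ∨ p2
= p2 ∧ ¬p1 ∨ p2
= p2

p2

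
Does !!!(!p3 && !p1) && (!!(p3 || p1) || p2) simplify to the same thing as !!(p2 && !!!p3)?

E1: !!!(!p3 && !p1) && (!!(p3 || p1) || p2)
    = !!(p3 || p1) && (!!(p3 || p1) || p2)   [De Morgan]
    = !!(p3 || p1)   [absorption]
    = p3 || p1   [double negation]
E2: !!(p2 && !!!p3)
    = !!(p2 && !p3)   [double negation]
    = p2 && !p3   [double negation]
These differ: at p1=1, p2=0, p3=1, E1 = 1 but E2 = 0.

No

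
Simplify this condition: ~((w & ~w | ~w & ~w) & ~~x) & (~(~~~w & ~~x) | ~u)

~((w & ~w | ~w & ~w) & ~~x) & (~(~~~w & ~~x) | ~u)
= ~(~w & ~~x) & (~(~~~w & ~~x) | ~u)   — distribution
= ~(~w & ~~x) & (~(~w & ~~x) | ~u)   — double negation
= ~(~w & ~~x)   — absorption
= w | ~x   — De Morgan

w | ~x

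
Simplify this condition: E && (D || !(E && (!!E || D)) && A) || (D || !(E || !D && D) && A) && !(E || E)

E && (D || !(E && (!!E || D)) && A) || (D || !(E || !D && D) && A) && !(E || E)
= E && (D || !(E && (E || D)) && A) || (D || !(E || !D && D) && A) && !(E || E)
= E && (D || !E && A) || (D || !(E || !D && D) && A) && !(E || E)
= E && (D || !E && A) || (D || !(E || !D && D) && A) && !E
= E && (D || !E && A) || (D || !E && A) && !E
= D || !E && A

D || !E && A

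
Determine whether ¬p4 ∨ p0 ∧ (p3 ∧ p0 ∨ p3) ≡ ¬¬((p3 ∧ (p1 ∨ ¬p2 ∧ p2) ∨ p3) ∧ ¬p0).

No

E1: ¬p4 ∨ p0 ∧ (p3 ∧ p0 ∨ p3)
    = ¬p4 ∨ p0 ∧ p3   (absorption)
E2: ¬¬((p3 ∧ (p1 ∨ ¬p2 ∧ p2) ∨ p3) ∧ ¬p0)
    = ¬¬((p3 ∧ p1 ∨ p3) ∧ ¬p0)   (complement / identity)
    = ¬¬(p3 ∧ ¬p0)   (absorption)
    = p3 ∧ ¬p0   (double negation)
These differ: at p0=1, p1=1, p2=0, p3=1, p4=0, E1 = 1 but E2 = 0.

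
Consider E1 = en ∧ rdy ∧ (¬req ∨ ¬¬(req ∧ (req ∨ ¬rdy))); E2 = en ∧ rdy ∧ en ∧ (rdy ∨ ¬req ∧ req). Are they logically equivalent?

E1: en ∧ rdy ∧ (¬req ∨ ¬¬(req ∧ (req ∨ ¬rdy)))
    = en ∧ rdy ∧ (¬req ∨ req ∧ (req ∨ ¬rdy))   [double negation]
    = en ∧ rdy ∧ (¬req ∨ req)   [absorption]
    = en ∧ rdy   [complement / identity]
E2: en ∧ rdy ∧ en ∧ (rdy ∨ ¬req ∧ req)
    = en ∧ rdy ∧ en ∧ rdy   [complement / identity]
    = en ∧ rdy   [idempotence]
Both reduce to en ∧ rdy, so they are equivalent.

Yes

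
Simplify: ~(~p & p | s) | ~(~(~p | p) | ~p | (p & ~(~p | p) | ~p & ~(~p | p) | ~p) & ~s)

~s | p

~(~p & p | s) | ~(~(~p | p) | ~p | (p & ~(~p | p) | ~p & ~(~p | p) | ~p) & ~s)
= ~(~p & p | s) | ~(~(~p | p) | ~p | (~(~p | p) | ~p) & ~s)   (distribution)
= ~(~p & p | s) | ~(~(~p | p) | ~p)   (absorption)
= ~s | ~(~(~p | p) | ~p)   (complement / identity)
= ~s | (~p | p) & p   (De Morgan)
= ~s | p   (complement / identity)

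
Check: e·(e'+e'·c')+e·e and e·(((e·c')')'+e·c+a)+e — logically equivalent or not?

E1: e·(e'+e'·c')+e·e
    = e·e'+e·e
    = e
E2: e·(((e·c')')'+e·c+a)+e
    = e·(e·c'+e·c+a)+e
    = e·(e+a)+e
    = e+e
    = e
Both reduce to e, so they are equivalent.

Yes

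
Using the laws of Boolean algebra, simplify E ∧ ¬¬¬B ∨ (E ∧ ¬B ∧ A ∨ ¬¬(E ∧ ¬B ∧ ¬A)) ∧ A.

E ∧ ¬B

E ∧ ¬¬¬B ∨ (E ∧ ¬B ∧ A ∨ ¬¬(E ∧ ¬B ∧ ¬A)) ∧ A
= E ∧ ¬¬¬B ∨ (E ∧ ¬B ∧ A ∨ E ∧ ¬B ∧ ¬A) ∧ A   (double negation)
= E ∧ ¬B ∨ (E ∧ ¬B ∧ A ∨ E ∧ ¬B ∧ ¬A) ∧ A   (double negation)
= E ∧ ¬B ∨ E ∧ ¬B ∧ A   (distribution)
= E ∧ ¬B   (absorption)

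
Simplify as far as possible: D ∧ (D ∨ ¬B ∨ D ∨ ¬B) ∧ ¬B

D ∧ (D ∨ ¬B ∨ D ∨ ¬B) ∧ ¬B
= D ∧ (D ∨ ¬B) ∧ ¬B   — idempotence
= D ∧ ¬B   — absorption

D ∧ ¬B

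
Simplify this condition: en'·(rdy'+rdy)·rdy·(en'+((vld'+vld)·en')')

en'·(rdy'+rdy)·rdy·(en'+((vld'+vld)·en')')
= en'·(rdy'+rdy)·rdy·(en'+(en')')   (complement / identity)
= en'·(rdy'+rdy)·rdy·(en'+en)   (double negation)
= en'·(rdy'+rdy)·rdy   (complement / identity)
= en'·rdy   (complement / identity)

en'·rdy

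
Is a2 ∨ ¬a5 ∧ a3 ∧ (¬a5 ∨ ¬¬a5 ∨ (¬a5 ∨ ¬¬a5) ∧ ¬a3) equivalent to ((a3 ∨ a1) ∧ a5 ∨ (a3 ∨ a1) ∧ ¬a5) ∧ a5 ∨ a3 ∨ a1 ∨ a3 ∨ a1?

E1: a2 ∨ ¬a5 ∧ a3 ∧ (¬a5 ∨ ¬¬a5 ∨ (¬a5 ∨ ¬¬a5) ∧ ¬a3)
    = a2 ∨ ¬a5 ∧ a3 ∧ (¬a5 ∨ ¬¬a5)   [absorption]
    = a2 ∨ ¬a5 ∧ a3 ∧ (¬a5 ∨ a5)   [double negation]
    = a2 ∨ ¬a5 ∧ a3   [complement / identity]
E2: ((a3 ∨ a1) ∧ a5 ∨ (a3 ∨ a1) ∧ ¬a5) ∧ a5 ∨ a3 ∨ a1 ∨ a3 ∨ a1
    = (a3 ∨ a1) ∧ a5 ∨ a3 ∨ a1 ∨ a3 ∨ a1   [distribution]
    = (a3 ∨ a1) ∧ a5 ∨ a3 ∨ a1   [idempotence]
    = a3 ∨ a1   [absorption]
These differ: at a1=0, a2=1, a3=0, a5=1, E1 = 1 but E2 = 0.

No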